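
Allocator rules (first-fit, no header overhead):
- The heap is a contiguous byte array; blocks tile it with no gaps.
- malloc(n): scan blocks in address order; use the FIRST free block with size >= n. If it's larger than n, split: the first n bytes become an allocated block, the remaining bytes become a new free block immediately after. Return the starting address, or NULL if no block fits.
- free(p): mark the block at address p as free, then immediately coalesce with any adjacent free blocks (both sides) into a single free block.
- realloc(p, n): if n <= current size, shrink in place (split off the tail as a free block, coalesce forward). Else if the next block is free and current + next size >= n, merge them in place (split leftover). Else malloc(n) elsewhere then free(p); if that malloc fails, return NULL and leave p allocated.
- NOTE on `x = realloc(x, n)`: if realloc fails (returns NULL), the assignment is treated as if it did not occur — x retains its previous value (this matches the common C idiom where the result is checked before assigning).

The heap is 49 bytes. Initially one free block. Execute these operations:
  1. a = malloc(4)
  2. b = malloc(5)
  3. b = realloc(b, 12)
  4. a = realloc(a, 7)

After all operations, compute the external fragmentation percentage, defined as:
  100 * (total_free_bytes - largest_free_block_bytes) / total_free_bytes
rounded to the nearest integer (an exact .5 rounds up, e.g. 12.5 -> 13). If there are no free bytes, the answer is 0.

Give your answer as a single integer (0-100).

Answer: 13

Derivation:
Op 1: a = malloc(4) -> a = 0; heap: [0-3 ALLOC][4-48 FREE]
Op 2: b = malloc(5) -> b = 4; heap: [0-3 ALLOC][4-8 ALLOC][9-48 FREE]
Op 3: b = realloc(b, 12) -> b = 4; heap: [0-3 ALLOC][4-15 ALLOC][16-48 FREE]
Op 4: a = realloc(a, 7) -> a = 16; heap: [0-3 FREE][4-15 ALLOC][16-22 ALLOC][23-48 FREE]
Free blocks: [4 26] total_free=30 largest=26 -> 100*(30-26)/30 = 400/30 ≈ 13.333 -> rounds to 13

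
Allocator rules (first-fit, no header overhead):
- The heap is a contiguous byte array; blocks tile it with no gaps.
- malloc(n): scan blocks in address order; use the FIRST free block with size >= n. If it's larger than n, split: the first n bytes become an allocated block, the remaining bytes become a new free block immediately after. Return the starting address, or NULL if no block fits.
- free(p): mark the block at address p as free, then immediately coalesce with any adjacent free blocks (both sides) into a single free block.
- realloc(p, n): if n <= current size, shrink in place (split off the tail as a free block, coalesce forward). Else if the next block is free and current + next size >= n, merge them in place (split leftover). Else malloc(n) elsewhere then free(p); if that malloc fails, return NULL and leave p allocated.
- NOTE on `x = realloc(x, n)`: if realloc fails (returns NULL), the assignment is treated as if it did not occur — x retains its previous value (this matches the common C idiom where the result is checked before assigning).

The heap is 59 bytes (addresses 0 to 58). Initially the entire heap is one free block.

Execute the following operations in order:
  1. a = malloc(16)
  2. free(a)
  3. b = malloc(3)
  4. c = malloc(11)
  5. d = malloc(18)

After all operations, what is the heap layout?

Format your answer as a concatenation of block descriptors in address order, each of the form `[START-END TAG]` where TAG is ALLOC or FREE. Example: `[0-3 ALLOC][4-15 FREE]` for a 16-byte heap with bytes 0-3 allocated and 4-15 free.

Op 1: a = malloc(16) -> a = 0; heap: [0-15 ALLOC][16-58 FREE]
Op 2: free(a) -> (freed a); heap: [0-58 FREE]
Op 3: b = malloc(3) -> b = 0; heap: [0-2 ALLOC][3-58 FREE]
Op 4: c = malloc(11) -> c = 3; heap: [0-2 ALLOC][3-13 ALLOC][14-58 FREE]
Op 5: d = malloc(18) -> d = 14; heap: [0-2 ALLOC][3-13 ALLOC][14-31 ALLOC][32-58 FREE]

Answer: [0-2 ALLOC][3-13 ALLOC][14-31 ALLOC][32-58 FREE]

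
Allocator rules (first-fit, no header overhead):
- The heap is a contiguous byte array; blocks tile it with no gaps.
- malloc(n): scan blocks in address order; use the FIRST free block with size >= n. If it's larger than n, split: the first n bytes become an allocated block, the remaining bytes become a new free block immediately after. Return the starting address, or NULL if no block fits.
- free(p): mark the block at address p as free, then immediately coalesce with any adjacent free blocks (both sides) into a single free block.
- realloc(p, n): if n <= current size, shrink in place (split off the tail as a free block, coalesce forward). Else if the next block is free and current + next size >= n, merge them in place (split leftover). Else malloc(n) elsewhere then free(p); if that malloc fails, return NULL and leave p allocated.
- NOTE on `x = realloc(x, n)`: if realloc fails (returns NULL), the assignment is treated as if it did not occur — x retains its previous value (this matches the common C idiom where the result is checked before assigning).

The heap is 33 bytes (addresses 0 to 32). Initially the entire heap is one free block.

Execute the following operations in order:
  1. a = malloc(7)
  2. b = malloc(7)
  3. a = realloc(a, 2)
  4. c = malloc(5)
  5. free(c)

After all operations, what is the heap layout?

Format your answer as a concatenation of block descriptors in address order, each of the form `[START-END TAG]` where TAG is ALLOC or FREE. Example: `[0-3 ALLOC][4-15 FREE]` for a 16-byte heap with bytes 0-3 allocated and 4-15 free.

Op 1: a = malloc(7) -> a = 0; heap: [0-6 ALLOC][7-32 FREE]
Op 2: b = malloc(7) -> b = 7; heap: [0-6 ALLOC][7-13 ALLOC][14-32 FREE]
Op 3: a = realloc(a, 2) -> a = 0; heap: [0-1 ALLOC][2-6 FREE][7-13 ALLOC][14-32 FREE]
Op 4: c = malloc(5) -> c = 2; heap: [0-1 ALLOC][2-6 ALLOC][7-13 ALLOC][14-32 FREE]
Op 5: free(c) -> (freed c); heap: [0-1 ALLOC][2-6 FREE][7-13 ALLOC][14-32 FREE]

Answer: [0-1 ALLOC][2-6 FREE][7-13 ALLOC][14-32 FREE]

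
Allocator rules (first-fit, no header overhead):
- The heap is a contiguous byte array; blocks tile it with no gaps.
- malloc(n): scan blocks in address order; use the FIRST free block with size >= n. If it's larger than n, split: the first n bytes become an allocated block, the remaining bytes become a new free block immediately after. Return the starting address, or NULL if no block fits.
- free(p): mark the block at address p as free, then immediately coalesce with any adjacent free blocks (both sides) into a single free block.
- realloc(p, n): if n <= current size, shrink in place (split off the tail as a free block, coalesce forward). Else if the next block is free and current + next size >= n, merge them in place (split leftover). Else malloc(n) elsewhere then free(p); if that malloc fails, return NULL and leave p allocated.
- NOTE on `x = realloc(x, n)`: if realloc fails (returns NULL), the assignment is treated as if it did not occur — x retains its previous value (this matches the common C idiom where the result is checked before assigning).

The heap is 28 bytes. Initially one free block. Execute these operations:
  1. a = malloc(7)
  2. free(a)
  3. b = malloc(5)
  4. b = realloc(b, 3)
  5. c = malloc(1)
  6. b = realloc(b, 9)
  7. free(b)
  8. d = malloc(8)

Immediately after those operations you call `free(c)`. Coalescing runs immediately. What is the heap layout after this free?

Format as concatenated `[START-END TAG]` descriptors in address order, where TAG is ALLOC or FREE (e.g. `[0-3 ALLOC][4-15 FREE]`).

Answer: [0-3 FREE][4-11 ALLOC][12-27 FREE]

Derivation:
Op 1: a = malloc(7) -> a = 0; heap: [0-6 ALLOC][7-27 FREE]
Op 2: free(a) -> (freed a); heap: [0-27 FREE]
Op 3: b = malloc(5) -> b = 0; heap: [0-4 ALLOC][5-27 FREE]
Op 4: b = realloc(b, 3) -> b = 0; heap: [0-2 ALLOC][3-27 FREE]
Op 5: c = malloc(1) -> c = 3; heap: [0-2 ALLOC][3-3 ALLOC][4-27 FREE]
Op 6: b = realloc(b, 9) -> b = 4; heap: [0-2 FREE][3-3 ALLOC][4-12 ALLOC][13-27 FREE]
Op 7: free(b) -> (freed b); heap: [0-2 FREE][3-3 ALLOC][4-27 FREE]
Op 8: d = malloc(8) -> d = 4; heap: [0-2 FREE][3-3 ALLOC][4-11 ALLOC][12-27 FREE]
free(c): c = 3 -> block [3-3 ALLOC]; mark free, coalesce with adjacent free neighbors -> [0-3 FREE][4-11 ALLOC][12-27 FREE]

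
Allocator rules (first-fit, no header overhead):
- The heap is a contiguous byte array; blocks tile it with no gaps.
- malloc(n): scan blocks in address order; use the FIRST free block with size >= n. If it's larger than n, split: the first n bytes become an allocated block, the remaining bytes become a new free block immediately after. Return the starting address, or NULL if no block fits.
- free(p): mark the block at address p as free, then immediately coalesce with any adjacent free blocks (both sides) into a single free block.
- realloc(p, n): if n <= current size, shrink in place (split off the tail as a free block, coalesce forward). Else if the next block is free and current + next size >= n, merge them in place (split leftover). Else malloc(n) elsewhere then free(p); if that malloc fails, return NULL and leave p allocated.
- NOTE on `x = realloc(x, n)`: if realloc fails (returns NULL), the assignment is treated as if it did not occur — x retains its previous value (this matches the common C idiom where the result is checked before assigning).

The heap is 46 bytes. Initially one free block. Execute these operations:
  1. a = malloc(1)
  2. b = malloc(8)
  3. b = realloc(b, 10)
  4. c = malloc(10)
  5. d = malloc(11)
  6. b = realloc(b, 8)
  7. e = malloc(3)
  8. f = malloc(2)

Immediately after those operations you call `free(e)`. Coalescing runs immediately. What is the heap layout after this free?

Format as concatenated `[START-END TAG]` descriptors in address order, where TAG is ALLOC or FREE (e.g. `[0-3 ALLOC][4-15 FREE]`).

Answer: [0-0 ALLOC][1-8 ALLOC][9-10 ALLOC][11-20 ALLOC][21-31 ALLOC][32-45 FREE]

Derivation:
Op 1: a = malloc(1) -> a = 0; heap: [0-0 ALLOC][1-45 FREE]
Op 2: b = malloc(8) -> b = 1; heap: [0-0 ALLOC][1-8 ALLOC][9-45 FREE]
Op 3: b = realloc(b, 10) -> b = 1; heap: [0-0 ALLOC][1-10 ALLOC][11-45 FREE]
Op 4: c = malloc(10) -> c = 11; heap: [0-0 ALLOC][1-10 ALLOC][11-20 ALLOC][21-45 FREE]
Op 5: d = malloc(11) -> d = 21; heap: [0-0 ALLOC][1-10 ALLOC][11-20 ALLOC][21-31 ALLOC][32-45 FREE]
Op 6: b = realloc(b, 8) -> b = 1; heap: [0-0 ALLOC][1-8 ALLOC][9-10 FREE][11-20 ALLOC][21-31 ALLOC][32-45 FREE]
Op 7: e = malloc(3) -> e = 32; heap: [0-0 ALLOC][1-8 ALLOC][9-10 FREE][11-20 ALLOC][21-31 ALLOC][32-34 ALLOC][35-45 FREE]
Op 8: f = malloc(2) -> f = 9; heap: [0-0 ALLOC][1-8 ALLOC][9-10 ALLOC][11-20 ALLOC][21-31 ALLOC][32-34 ALLOC][35-45 FREE]
free(e): e = 32 -> block [32-34 ALLOC]; mark free, coalesce with adjacent free neighbors -> [0-0 ALLOC][1-8 ALLOC][9-10 ALLOC][11-20 ALLOC][21-31 ALLOC][32-45 FREE]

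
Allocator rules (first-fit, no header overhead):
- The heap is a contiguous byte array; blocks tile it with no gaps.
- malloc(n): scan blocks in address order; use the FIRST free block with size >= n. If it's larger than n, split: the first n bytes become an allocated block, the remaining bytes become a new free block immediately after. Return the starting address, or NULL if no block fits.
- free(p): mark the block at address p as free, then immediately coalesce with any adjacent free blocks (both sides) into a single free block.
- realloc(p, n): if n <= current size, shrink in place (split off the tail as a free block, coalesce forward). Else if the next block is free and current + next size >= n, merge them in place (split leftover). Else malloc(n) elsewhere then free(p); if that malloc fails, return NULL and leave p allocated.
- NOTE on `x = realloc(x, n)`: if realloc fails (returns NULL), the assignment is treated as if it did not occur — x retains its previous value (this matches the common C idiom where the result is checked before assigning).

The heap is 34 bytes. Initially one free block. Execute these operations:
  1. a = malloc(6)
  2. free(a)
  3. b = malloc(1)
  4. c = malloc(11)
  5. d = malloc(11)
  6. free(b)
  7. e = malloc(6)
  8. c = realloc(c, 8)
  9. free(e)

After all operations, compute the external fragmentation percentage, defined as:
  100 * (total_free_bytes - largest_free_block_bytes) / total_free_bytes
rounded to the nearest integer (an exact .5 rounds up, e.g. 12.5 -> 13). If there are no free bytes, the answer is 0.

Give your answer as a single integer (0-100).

Answer: 27

Derivation:
Op 1: a = malloc(6) -> a = 0; heap: [0-5 ALLOC][6-33 FREE]
Op 2: free(a) -> (freed a); heap: [0-33 FREE]
Op 3: b = malloc(1) -> b = 0; heap: [0-0 ALLOC][1-33 FREE]
Op 4: c = malloc(11) -> c = 1; heap: [0-0 ALLOC][1-11 ALLOC][12-33 FREE]
Op 5: d = malloc(11) -> d = 12; heap: [0-0 ALLOC][1-11 ALLOC][12-22 ALLOC][23-33 FREE]
Op 6: free(b) -> (freed b); heap: [0-0 FREE][1-11 ALLOC][12-22 ALLOC][23-33 FREE]
Op 7: e = malloc(6) -> e = 23; heap: [0-0 FREE][1-11 ALLOC][12-22 ALLOC][23-28 ALLOC][29-33 FREE]
Op 8: c = realloc(c, 8) -> c = 1; heap: [0-0 FREE][1-8 ALLOC][9-11 FREE][12-22 ALLOC][23-28 ALLOC][29-33 FREE]
Op 9: free(e) -> (freed e); heap: [0-0 FREE][1-8 ALLOC][9-11 FREE][12-22 ALLOC][23-33 FREE]
Free blocks: [1 3 11] total_free=15 largest=11 -> 100*(15-11)/15 = 400/15 ≈ 26.667 -> rounds to 27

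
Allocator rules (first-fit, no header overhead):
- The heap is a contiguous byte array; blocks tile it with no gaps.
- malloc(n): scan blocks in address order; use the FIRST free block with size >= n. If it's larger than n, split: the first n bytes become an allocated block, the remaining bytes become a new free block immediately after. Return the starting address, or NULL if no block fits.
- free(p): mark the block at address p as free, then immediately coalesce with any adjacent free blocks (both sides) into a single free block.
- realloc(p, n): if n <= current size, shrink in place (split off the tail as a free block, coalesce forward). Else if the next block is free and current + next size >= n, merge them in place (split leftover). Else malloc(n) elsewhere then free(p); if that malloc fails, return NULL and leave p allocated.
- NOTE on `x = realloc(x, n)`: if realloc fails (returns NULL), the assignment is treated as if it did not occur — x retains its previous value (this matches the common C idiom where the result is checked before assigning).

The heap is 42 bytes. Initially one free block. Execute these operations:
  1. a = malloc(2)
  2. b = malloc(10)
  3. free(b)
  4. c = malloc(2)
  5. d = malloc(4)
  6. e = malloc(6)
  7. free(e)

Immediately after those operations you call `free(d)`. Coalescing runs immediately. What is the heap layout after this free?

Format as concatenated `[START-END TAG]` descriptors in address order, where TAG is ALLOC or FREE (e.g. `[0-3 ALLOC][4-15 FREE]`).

Op 1: a = malloc(2) -> a = 0; heap: [0-1 ALLOC][2-41 FREE]
Op 2: b = malloc(10) -> b = 2; heap: [0-1 ALLOC][2-11 ALLOC][12-41 FREE]
Op 3: free(b) -> (freed b); heap: [0-1 ALLOC][2-41 FREE]
Op 4: c = malloc(2) -> c = 2; heap: [0-1 ALLOC][2-3 ALLOC][4-41 FREE]
Op 5: d = malloc(4) -> d = 4; heap: [0-1 ALLOC][2-3 ALLOC][4-7 ALLOC][8-41 FREE]
Op 6: e = malloc(6) -> e = 8; heap: [0-1 ALLOC][2-3 ALLOC][4-7 ALLOC][8-13 ALLOC][14-41 FREE]
Op 7: free(e) -> (freed e); heap: [0-1 ALLOC][2-3 ALLOC][4-7 ALLOC][8-41 FREE]
free(d): d = 4 -> block [4-7 ALLOC]; mark free, coalesce with adjacent free neighbors -> [0-1 ALLOC][2-3 ALLOC][4-41 FREE]

Answer: [0-1 ALLOC][2-3 ALLOC][4-41 FREE]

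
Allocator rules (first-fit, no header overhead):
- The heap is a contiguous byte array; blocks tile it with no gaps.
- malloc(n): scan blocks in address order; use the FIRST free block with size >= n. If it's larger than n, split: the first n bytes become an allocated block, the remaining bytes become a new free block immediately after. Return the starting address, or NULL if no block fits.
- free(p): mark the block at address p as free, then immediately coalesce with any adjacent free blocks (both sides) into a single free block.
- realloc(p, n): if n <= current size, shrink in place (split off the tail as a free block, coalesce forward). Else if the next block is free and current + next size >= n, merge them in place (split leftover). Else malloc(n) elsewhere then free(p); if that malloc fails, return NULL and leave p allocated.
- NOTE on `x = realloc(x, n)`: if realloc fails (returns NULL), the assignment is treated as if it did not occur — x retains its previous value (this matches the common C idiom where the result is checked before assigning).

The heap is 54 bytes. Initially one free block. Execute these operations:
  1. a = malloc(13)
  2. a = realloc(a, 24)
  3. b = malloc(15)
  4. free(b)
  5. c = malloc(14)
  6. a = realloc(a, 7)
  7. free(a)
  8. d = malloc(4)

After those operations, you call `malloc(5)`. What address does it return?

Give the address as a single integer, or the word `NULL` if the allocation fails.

Answer: 4

Derivation:
Op 1: a = malloc(13) -> a = 0; heap: [0-12 ALLOC][13-53 FREE]
Op 2: a = realloc(a, 24) -> a = 0; heap: [0-23 ALLOC][24-53 FREE]
Op 3: b = malloc(15) -> b = 24; heap: [0-23 ALLOC][24-38 ALLOC][39-53 FREE]
Op 4: free(b) -> (freed b); heap: [0-23 ALLOC][24-53 FREE]
Op 5: c = malloc(14) -> c = 24; heap: [0-23 ALLOC][24-37 ALLOC][38-53 FREE]
Op 6: a = realloc(a, 7) -> a = 0; heap: [0-6 ALLOC][7-23 FREE][24-37 ALLOC][38-53 FREE]
Op 7: free(a) -> (freed a); heap: [0-23 FREE][24-37 ALLOC][38-53 FREE]
Op 8: d = malloc(4) -> d = 0; heap: [0-3 ALLOC][4-23 FREE][24-37 ALLOC][38-53 FREE]
malloc(5): first-fit scan over [0-3 ALLOC][4-23 FREE][24-37 ALLOC][38-53 FREE] -> 4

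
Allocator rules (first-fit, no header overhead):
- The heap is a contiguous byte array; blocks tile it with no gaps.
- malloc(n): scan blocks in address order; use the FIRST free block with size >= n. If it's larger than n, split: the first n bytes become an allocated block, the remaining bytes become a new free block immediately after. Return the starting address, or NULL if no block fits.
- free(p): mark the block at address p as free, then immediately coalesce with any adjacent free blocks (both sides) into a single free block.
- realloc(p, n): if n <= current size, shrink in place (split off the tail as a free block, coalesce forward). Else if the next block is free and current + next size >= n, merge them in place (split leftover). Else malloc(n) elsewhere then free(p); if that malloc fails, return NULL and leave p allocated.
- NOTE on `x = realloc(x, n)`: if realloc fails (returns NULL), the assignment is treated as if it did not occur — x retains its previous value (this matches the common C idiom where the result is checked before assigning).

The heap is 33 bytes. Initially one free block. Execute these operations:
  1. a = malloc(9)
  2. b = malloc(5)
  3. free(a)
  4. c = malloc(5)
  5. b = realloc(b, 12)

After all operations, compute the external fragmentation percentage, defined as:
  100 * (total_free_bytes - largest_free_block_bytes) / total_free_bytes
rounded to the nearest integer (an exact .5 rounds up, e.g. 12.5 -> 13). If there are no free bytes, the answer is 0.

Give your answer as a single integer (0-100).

Answer: 25

Derivation:
Op 1: a = malloc(9) -> a = 0; heap: [0-8 ALLOC][9-32 FREE]
Op 2: b = malloc(5) -> b = 9; heap: [0-8 ALLOC][9-13 ALLOC][14-32 FREE]
Op 3: free(a) -> (freed a); heap: [0-8 FREE][9-13 ALLOC][14-32 FREE]
Op 4: c = malloc(5) -> c = 0; heap: [0-4 ALLOC][5-8 FREE][9-13 ALLOC][14-32 FREE]
Op 5: b = realloc(b, 12) -> b = 9; heap: [0-4 ALLOC][5-8 FREE][9-20 ALLOC][21-32 FREE]
Free blocks: [4 12] total_free=16 largest=12 -> 100*(16-12)/16 = 400/16 = 25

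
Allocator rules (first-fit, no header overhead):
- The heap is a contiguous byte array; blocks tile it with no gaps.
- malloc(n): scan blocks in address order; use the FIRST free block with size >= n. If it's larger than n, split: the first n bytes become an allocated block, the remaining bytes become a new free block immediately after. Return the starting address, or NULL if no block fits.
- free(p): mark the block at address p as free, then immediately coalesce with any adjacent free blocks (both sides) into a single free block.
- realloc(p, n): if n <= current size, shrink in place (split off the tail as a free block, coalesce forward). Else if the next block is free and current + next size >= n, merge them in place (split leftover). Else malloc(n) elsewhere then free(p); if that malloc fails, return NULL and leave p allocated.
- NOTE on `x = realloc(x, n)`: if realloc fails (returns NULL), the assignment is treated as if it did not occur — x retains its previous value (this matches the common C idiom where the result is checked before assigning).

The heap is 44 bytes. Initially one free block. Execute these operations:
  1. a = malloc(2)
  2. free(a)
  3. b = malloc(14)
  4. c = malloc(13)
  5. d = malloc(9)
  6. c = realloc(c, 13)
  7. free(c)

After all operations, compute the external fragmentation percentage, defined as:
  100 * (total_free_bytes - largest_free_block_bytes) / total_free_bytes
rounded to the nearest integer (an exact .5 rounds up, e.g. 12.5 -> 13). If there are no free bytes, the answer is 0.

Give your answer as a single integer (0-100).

Answer: 38

Derivation:
Op 1: a = malloc(2) -> a = 0; heap: [0-1 ALLOC][2-43 FREE]
Op 2: free(a) -> (freed a); heap: [0-43 FREE]
Op 3: b = malloc(14) -> b = 0; heap: [0-13 ALLOC][14-43 FREE]
Op 4: c = malloc(13) -> c = 14; heap: [0-13 ALLOC][14-26 ALLOC][27-43 FREE]
Op 5: d = malloc(9) -> d = 27; heap: [0-13 ALLOC][14-26 ALLOC][27-35 ALLOC][36-43 FREE]
Op 6: c = realloc(c, 13) -> c = 14; heap: [0-13 ALLOC][14-26 ALLOC][27-35 ALLOC][36-43 FREE]
Op 7: free(c) -> (freed c); heap: [0-13 ALLOC][14-26 FREE][27-35 ALLOC][36-43 FREE]
Free blocks: [13 8] total_free=21 largest=13 -> 100*(21-13)/21 = 800/21 ≈ 38.095 -> rounds to 38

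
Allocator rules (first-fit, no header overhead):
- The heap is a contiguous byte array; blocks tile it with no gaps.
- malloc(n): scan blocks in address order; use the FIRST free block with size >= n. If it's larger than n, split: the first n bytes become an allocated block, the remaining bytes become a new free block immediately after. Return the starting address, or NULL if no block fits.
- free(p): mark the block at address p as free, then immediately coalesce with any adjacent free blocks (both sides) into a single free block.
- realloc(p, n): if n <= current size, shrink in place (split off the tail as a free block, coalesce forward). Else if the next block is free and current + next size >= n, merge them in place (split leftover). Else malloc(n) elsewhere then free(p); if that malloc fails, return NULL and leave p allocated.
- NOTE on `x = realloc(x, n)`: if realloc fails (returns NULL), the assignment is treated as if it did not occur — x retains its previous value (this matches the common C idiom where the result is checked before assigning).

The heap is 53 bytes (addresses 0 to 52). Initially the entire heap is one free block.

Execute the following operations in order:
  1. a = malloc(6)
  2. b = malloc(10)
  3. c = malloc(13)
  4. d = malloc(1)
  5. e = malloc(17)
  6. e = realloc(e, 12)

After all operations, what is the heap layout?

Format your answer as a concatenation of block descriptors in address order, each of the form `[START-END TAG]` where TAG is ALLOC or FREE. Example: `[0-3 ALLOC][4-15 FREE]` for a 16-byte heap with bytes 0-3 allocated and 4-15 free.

Answer: [0-5 ALLOC][6-15 ALLOC][16-28 ALLOC][29-29 ALLOC][30-41 ALLOC][42-52 FREE]

Derivation:
Op 1: a = malloc(6) -> a = 0; heap: [0-5 ALLOC][6-52 FREE]
Op 2: b = malloc(10) -> b = 6; heap: [0-5 ALLOC][6-15 ALLOC][16-52 FREE]
Op 3: c = malloc(13) -> c = 16; heap: [0-5 ALLOC][6-15 ALLOC][16-28 ALLOC][29-52 FREE]
Op 4: d = malloc(1) -> d = 29; heap: [0-5 ALLOC][6-15 ALLOC][16-28 ALLOC][29-29 ALLOC][30-52 FREE]
Op 5: e = malloc(17) -> e = 30; heap: [0-5 ALLOC][6-15 ALLOC][16-28 ALLOC][29-29 ALLOC][30-46 ALLOC][47-52 FREE]
Op 6: e = realloc(e, 12) -> e = 30; heap: [0-5 ALLOC][6-15 ALLOC][16-28 ALLOC][29-29 ALLOC][30-41 ALLOC][42-52 FREE]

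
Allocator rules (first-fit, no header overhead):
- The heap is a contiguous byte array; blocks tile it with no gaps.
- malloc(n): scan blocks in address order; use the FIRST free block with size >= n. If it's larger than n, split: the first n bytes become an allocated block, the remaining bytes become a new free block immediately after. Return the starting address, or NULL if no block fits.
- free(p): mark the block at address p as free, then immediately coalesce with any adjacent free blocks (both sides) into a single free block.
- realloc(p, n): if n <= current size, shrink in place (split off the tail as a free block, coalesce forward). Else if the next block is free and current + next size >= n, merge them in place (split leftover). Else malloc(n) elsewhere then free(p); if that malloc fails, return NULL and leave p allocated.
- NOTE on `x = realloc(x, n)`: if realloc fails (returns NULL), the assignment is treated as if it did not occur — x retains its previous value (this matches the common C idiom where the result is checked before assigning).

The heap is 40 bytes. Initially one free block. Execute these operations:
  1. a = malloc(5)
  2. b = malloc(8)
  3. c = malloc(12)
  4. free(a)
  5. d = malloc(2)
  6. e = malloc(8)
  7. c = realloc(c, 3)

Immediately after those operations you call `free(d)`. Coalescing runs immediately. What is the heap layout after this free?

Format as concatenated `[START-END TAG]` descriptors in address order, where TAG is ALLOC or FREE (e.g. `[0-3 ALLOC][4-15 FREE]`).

Answer: [0-4 FREE][5-12 ALLOC][13-15 ALLOC][16-24 FREE][25-32 ALLOC][33-39 FREE]

Derivation:
Op 1: a = malloc(5) -> a = 0; heap: [0-4 ALLOC][5-39 FREE]
Op 2: b = malloc(8) -> b = 5; heap: [0-4 ALLOC][5-12 ALLOC][13-39 FREE]
Op 3: c = malloc(12) -> c = 13; heap: [0-4 ALLOC][5-12 ALLOC][13-24 ALLOC][25-39 FREE]
Op 4: free(a) -> (freed a); heap: [0-4 FREE][5-12 ALLOC][13-24 ALLOC][25-39 FREE]
Op 5: d = malloc(2) -> d = 0; heap: [0-1 ALLOC][2-4 FREE][5-12 ALLOC][13-24 ALLOC][25-39 FREE]
Op 6: e = malloc(8) -> e = 25; heap: [0-1 ALLOC][2-4 FREE][5-12 ALLOC][13-24 ALLOC][25-32 ALLOC][33-39 FREE]
Op 7: c = realloc(c, 3) -> c = 13; heap: [0-1 ALLOC][2-4 FREE][5-12 ALLOC][13-15 ALLOC][16-24 FREE][25-32 ALLOC][33-39 FREE]
free(d): d = 0 -> block [0-1 ALLOC]; mark free, coalesce with adjacent free neighbors -> [0-4 FREE][5-12 ALLOC][13-15 ALLOC][16-24 FREE][25-32 ALLOC][33-39 FREE]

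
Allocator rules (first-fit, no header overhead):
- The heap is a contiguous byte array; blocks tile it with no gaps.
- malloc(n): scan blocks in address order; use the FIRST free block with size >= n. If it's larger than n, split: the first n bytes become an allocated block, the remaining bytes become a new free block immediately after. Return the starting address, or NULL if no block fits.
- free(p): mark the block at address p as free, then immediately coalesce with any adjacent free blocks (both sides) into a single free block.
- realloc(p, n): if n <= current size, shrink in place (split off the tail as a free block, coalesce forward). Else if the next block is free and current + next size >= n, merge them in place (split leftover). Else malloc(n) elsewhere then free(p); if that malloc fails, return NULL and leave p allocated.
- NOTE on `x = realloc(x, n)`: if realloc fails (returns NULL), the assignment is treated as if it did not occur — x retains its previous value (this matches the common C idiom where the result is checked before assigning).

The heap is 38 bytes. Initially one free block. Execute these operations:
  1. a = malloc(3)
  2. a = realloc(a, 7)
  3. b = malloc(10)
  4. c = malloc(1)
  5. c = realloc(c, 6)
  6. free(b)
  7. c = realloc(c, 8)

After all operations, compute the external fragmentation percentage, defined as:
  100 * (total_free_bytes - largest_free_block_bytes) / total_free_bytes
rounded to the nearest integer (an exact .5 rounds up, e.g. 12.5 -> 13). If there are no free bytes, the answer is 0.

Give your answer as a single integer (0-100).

Op 1: a = malloc(3) -> a = 0; heap: [0-2 ALLOC][3-37 FREE]
Op 2: a = realloc(a, 7) -> a = 0; heap: [0-6 ALLOC][7-37 FREE]
Op 3: b = malloc(10) -> b = 7; heap: [0-6 ALLOC][7-16 ALLOC][17-37 FREE]
Op 4: c = malloc(1) -> c = 17; heap: [0-6 ALLOC][7-16 ALLOC][17-17 ALLOC][18-37 FREE]
Op 5: c = realloc(c, 6) -> c = 17; heap: [0-6 ALLOC][7-16 ALLOC][17-22 ALLOC][23-37 FREE]
Op 6: free(b) -> (freed b); heap: [0-6 ALLOC][7-16 FREE][17-22 ALLOC][23-37 FREE]
Op 7: c = realloc(c, 8) -> c = 17; heap: [0-6 ALLOC][7-16 FREE][17-24 ALLOC][25-37 FREE]
Free blocks: [10 13] total_free=23 largest=13 -> 100*(23-13)/23 = 1000/23 ≈ 43.478 -> rounds to 43

Answer: 43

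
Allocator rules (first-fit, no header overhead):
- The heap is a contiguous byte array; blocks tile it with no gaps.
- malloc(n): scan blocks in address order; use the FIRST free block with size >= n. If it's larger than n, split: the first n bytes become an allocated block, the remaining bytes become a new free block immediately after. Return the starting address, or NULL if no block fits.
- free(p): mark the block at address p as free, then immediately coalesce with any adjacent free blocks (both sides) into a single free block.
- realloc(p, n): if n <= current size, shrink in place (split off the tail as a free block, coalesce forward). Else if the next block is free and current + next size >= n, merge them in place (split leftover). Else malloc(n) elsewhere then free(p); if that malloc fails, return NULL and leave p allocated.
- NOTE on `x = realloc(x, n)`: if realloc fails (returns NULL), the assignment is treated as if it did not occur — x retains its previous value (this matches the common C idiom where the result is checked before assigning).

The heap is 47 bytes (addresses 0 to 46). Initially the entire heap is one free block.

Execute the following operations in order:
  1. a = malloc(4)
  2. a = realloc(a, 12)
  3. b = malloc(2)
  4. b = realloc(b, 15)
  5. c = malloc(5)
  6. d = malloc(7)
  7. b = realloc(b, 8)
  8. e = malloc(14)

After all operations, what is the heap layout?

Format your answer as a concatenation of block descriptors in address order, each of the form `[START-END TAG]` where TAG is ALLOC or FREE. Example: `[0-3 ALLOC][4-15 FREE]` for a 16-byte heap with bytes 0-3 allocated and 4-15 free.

Op 1: a = malloc(4) -> a = 0; heap: [0-3 ALLOC][4-46 FREE]
Op 2: a = realloc(a, 12) -> a = 0; heap: [0-11 ALLOC][12-46 FREE]
Op 3: b = malloc(2) -> b = 12; heap: [0-11 ALLOC][12-13 ALLOC][14-46 FREE]
Op 4: b = realloc(b, 15) -> b = 12; heap: [0-11 ALLOC][12-26 ALLOC][27-46 FREE]
Op 5: c = malloc(5) -> c = 27; heap: [0-11 ALLOC][12-26 ALLOC][27-31 ALLOC][32-46 FREE]
Op 6: d = malloc(7) -> d = 32; heap: [0-11 ALLOC][12-26 ALLOC][27-31 ALLOC][32-38 ALLOC][39-46 FREE]
Op 7: b = realloc(b, 8) -> b = 12; heap: [0-11 ALLOC][12-19 ALLOC][20-26 FREE][27-31 ALLOC][32-38 ALLOC][39-46 FREE]
Op 8: e = malloc(14) -> e = NULL; heap: [0-11 ALLOC][12-19 ALLOC][20-26 FREE][27-31 ALLOC][32-38 ALLOC][39-46 FREE]

Answer: [0-11 ALLOC][12-19 ALLOC][20-26 FREE][27-31 ALLOC][32-38 ALLOC][39-46 FREE]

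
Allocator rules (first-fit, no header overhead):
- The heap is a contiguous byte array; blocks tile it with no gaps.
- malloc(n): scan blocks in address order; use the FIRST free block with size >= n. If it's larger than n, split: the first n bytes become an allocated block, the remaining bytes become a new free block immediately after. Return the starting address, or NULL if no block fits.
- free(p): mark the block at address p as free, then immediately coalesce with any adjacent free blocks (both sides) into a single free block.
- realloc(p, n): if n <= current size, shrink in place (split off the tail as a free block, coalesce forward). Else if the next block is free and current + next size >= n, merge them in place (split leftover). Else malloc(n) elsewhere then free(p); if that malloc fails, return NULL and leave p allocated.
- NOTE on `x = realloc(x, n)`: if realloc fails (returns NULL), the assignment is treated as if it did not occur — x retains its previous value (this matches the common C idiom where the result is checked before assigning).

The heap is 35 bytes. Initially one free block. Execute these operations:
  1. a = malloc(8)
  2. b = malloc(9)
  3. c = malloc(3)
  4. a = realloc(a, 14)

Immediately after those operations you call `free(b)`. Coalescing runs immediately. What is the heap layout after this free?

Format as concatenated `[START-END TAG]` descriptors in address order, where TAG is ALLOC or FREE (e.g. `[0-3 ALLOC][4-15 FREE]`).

Answer: [0-16 FREE][17-19 ALLOC][20-33 ALLOC][34-34 FREE]

Derivation:
Op 1: a = malloc(8) -> a = 0; heap: [0-7 ALLOC][8-34 FREE]
Op 2: b = malloc(9) -> b = 8; heap: [0-7 ALLOC][8-16 ALLOC][17-34 FREE]
Op 3: c = malloc(3) -> c = 17; heap: [0-7 ALLOC][8-16 ALLOC][17-19 ALLOC][20-34 FREE]
Op 4: a = realloc(a, 14) -> a = 20; heap: [0-7 FREE][8-16 ALLOC][17-19 ALLOC][20-33 ALLOC][34-34 FREE]
free(b): b = 8 -> block [8-16 ALLOC]; mark free, coalesce with adjacent free neighbors -> [0-16 FREE][17-19 ALLOC][20-33 ALLOC][34-34 FREE]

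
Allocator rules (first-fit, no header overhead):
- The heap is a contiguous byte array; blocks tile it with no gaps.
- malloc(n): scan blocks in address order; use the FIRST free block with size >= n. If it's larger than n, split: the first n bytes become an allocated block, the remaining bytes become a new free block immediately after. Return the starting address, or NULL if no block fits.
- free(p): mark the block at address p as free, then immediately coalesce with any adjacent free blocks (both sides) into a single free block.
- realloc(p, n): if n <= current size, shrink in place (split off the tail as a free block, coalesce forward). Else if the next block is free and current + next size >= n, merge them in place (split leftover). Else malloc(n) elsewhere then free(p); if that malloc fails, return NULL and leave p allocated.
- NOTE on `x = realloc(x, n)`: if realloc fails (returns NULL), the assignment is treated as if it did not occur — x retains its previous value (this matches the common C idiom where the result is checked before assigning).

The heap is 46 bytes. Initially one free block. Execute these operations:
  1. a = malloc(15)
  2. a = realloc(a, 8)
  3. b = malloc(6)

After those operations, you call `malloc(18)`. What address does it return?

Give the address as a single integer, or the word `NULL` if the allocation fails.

Op 1: a = malloc(15) -> a = 0; heap: [0-14 ALLOC][15-45 FREE]
Op 2: a = realloc(a, 8) -> a = 0; heap: [0-7 ALLOC][8-45 FREE]
Op 3: b = malloc(6) -> b = 8; heap: [0-7 ALLOC][8-13 ALLOC][14-45 FREE]
malloc(18): first-fit scan over [0-7 ALLOC][8-13 ALLOC][14-45 FREE] -> 14

Answer: 14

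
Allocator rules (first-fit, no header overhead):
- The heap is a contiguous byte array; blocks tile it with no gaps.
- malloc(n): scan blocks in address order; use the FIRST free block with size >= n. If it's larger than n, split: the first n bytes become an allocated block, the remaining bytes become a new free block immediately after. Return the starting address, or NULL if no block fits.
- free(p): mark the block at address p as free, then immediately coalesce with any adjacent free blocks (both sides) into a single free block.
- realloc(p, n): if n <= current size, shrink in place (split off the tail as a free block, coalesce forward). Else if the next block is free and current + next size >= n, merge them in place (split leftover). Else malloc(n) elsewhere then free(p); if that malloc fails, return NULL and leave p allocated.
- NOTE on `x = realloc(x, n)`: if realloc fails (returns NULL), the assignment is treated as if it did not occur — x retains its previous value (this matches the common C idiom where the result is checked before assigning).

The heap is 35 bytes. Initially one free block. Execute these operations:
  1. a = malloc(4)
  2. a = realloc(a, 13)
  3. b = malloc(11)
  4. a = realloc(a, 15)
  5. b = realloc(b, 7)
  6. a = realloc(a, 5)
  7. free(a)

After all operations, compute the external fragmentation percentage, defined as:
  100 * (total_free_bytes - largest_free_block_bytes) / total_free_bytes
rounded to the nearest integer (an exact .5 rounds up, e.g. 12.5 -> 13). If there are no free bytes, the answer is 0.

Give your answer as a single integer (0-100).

Op 1: a = malloc(4) -> a = 0; heap: [0-3 ALLOC][4-34 FREE]
Op 2: a = realloc(a, 13) -> a = 0; heap: [0-12 ALLOC][13-34 FREE]
Op 3: b = malloc(11) -> b = 13; heap: [0-12 ALLOC][13-23 ALLOC][24-34 FREE]
Op 4: a = realloc(a, 15) -> NULL (a unchanged); heap: [0-12 ALLOC][13-23 ALLOC][24-34 FREE]
Op 5: b = realloc(b, 7) -> b = 13; heap: [0-12 ALLOC][13-19 ALLOC][20-34 FREE]
Op 6: a = realloc(a, 5) -> a = 0; heap: [0-4 ALLOC][5-12 FREE][13-19 ALLOC][20-34 FREE]
Op 7: free(a) -> (freed a); heap: [0-12 FREE][13-19 ALLOC][20-34 FREE]
Free blocks: [13 15] total_free=28 largest=15 -> 100*(28-15)/28 = 1300/28 ≈ 46.429 -> rounds to 46

Answer: 46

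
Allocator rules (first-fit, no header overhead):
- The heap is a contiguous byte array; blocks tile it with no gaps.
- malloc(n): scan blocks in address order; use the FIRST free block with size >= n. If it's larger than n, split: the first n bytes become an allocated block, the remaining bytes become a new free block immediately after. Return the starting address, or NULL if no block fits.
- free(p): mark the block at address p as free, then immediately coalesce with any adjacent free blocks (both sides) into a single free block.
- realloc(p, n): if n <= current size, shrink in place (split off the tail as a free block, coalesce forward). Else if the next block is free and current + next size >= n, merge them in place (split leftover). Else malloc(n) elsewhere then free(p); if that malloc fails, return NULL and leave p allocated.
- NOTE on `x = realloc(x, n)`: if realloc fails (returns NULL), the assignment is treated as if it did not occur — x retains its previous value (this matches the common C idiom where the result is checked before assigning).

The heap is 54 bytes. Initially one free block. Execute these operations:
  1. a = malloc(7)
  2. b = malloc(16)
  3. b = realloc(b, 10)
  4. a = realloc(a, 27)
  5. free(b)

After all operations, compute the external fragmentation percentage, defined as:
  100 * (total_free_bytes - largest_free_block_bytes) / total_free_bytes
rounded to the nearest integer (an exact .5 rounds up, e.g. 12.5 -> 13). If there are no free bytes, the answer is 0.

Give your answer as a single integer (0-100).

Answer: 37

Derivation:
Op 1: a = malloc(7) -> a = 0; heap: [0-6 ALLOC][7-53 FREE]
Op 2: b = malloc(16) -> b = 7; heap: [0-6 ALLOC][7-22 ALLOC][23-53 FREE]
Op 3: b = realloc(b, 10) -> b = 7; heap: [0-6 ALLOC][7-16 ALLOC][17-53 FREE]
Op 4: a = realloc(a, 27) -> a = 17; heap: [0-6 FREE][7-16 ALLOC][17-43 ALLOC][44-53 FREE]
Op 5: free(b) -> (freed b); heap: [0-16 FREE][17-43 ALLOC][44-53 FREE]
Free blocks: [17 10] total_free=27 largest=17 -> 100*(27-17)/27 = 1000/27 ≈ 37.037 -> rounds to 37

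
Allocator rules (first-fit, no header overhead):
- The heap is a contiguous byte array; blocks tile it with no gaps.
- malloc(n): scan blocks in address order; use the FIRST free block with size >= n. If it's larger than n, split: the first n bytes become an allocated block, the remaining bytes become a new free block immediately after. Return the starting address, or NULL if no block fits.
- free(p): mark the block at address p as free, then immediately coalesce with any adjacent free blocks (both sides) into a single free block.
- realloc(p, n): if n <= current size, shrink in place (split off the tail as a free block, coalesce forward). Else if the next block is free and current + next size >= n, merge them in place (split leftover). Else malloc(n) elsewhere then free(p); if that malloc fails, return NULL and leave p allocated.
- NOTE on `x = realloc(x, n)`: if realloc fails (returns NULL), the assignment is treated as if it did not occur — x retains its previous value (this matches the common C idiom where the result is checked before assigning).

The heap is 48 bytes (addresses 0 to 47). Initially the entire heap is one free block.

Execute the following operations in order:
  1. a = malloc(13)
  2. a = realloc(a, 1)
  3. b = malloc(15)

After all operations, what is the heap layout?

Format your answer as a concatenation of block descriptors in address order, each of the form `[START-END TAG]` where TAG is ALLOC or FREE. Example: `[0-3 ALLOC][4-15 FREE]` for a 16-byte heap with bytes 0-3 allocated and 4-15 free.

Answer: [0-0 ALLOC][1-15 ALLOC][16-47 FREE]

Derivation:
Op 1: a = malloc(13) -> a = 0; heap: [0-12 ALLOC][13-47 FREE]
Op 2: a = realloc(a, 1) -> a = 0; heap: [0-0 ALLOC][1-47 FREE]
Op 3: b = malloc(15) -> b = 1; heap: [0-0 ALLOC][1-15 ALLOC][16-47 FREE]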